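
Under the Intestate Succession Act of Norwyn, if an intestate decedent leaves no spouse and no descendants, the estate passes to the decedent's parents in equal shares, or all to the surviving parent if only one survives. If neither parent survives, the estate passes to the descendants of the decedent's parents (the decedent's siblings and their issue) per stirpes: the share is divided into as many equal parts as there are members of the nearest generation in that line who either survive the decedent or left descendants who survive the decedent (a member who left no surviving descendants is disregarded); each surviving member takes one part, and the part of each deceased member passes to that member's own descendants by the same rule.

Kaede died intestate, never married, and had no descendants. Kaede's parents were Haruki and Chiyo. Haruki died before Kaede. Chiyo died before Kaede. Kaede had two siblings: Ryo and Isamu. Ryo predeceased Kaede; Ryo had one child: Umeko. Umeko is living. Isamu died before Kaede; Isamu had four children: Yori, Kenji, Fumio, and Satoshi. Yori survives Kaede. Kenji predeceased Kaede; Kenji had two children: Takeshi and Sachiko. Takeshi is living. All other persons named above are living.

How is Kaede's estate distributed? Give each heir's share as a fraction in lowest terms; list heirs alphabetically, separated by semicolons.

Fumio 1/8; Sachiko 1/16; Satoshi 1/8; Takeshi 1/16; Umeko 1/2; Yori 1/8

Neither parent survives and there are no descendants, so the estate passes to Kaede's siblings and their issue per stirpes.
The estate is divided into 2 equal shares of 1/2 among Ryo, Isamu.
Ryo predeceased; the 1/2 allotted to Ryo's branch passes to Ryo's issue by representation.
Umeko is the sole taker at this level and receives the full 1/2.
Isamu predeceased; the 1/2 allotted to Isamu's branch passes to Isamu's issue by representation.
The 1/2 is divided into 4 equal shares of 1/8 among Yori, Kenji, Fumio, Satoshi.
Yori is living and takes 1/8.
Kenji predeceased; the 1/8 allotted to Kenji's branch passes to Kenji's issue by representation.
The 1/8 is divided into 2 equal shares of 1/16 among Takeshi, Sachiko.
Takeshi is living and takes 1/16.
Sachiko is living and takes 1/16.
Fumio is living and takes 1/8.
Satoshi is living and takes 1/8.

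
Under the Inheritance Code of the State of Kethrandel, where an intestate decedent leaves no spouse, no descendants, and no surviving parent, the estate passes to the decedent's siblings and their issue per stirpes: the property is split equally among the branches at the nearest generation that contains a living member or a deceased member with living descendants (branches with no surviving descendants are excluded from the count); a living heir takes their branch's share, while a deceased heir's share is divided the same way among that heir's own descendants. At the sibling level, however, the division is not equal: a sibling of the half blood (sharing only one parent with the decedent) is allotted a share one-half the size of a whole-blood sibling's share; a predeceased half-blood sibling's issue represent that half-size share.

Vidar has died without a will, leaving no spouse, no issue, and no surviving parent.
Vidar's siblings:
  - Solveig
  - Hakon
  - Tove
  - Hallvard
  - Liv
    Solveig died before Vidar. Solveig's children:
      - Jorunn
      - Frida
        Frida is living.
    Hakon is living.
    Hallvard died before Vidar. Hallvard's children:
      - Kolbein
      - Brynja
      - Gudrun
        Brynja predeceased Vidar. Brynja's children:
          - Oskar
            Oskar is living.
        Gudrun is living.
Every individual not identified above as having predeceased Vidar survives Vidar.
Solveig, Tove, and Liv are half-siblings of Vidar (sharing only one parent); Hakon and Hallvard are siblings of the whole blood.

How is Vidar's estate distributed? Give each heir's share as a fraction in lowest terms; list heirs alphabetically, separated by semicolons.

No spouse, descendants, or parent survives, so the estate passes to Vidar's siblings per stirpes.
Half-blood siblings count for one-half the weight of whole-blood siblings at the initial division.
Dividing 1 in proportion to weights (total weight 7/2): Solveig (weight 1/2) → 1/7; Hakon (weight 1) → 2/7; Tove (weight 1/2) → 1/7; Hallvard (weight 1) → 2/7; Liv (weight 1/2) → 1/7.
Solveig predeceased; the 1/7 allotted to Solveig's branch passes to Solveig's issue by representation.
The 1/7 is divided into 2 equal shares of 1/14 among Jorunn, Frida.
Jorunn is living and takes 1/14.
Frida is living and takes 1/14.
Hakon is living and takes 2/7.
Tove is living and takes 1/7.
Hallvard predeceased; the 2/7 allotted to Hallvard's branch passes to Hallvard's issue by representation.
The 2/7 is divided into 3 equal shares of 2/21 among Kolbein, Brynja, Gudrun.
Kolbein is living and takes 2/21.
Brynja predeceased; the 2/21 allotted to Brynja's branch passes to Brynja's issue by representation.
Oskar is the sole taker at this level and receives the full 2/21.
Gudrun is living and takes 2/21.
Liv is living and takes 1/7.

Frida 1/14; Gudrun 2/21; Hakon 2/7; Jorunn 1/14; Kolbein 2/21; Liv 1/7; Oskar 2/21; Tove 1/7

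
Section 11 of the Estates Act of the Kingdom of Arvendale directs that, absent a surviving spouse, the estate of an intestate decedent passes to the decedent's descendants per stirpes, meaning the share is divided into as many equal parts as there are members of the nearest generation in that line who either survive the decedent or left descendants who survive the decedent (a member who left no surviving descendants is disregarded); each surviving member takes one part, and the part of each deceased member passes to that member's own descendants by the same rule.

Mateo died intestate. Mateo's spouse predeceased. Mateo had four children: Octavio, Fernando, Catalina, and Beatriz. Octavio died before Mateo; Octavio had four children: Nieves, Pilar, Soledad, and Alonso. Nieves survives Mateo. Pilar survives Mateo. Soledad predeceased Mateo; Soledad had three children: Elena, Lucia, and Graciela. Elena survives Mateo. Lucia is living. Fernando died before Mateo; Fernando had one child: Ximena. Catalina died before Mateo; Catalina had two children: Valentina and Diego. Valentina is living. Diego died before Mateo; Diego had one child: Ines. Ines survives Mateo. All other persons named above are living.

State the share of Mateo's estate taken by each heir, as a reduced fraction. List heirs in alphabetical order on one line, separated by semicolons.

There is no surviving spouse, so the entire estate passes to Mateo's descendants per stirpes.
The estate is divided into 4 equal shares of 1/4 among Octavio, Fernando, Catalina, Beatriz.
Octavio predeceased; the 1/4 allotted to Octavio's branch passes to Octavio's issue by representation.
The 1/4 is divided into 4 equal shares of 1/16 among Nieves, Pilar, Soledad, Alonso.
Nieves is living and takes 1/16.
Pilar is living and takes 1/16.
Soledad predeceased; the 1/16 allotted to Soledad's branch passes to Soledad's issue by representation.
The 1/16 is divided into 3 equal shares of 1/48 among Elena, Lucia, Graciela.
Elena is living and takes 1/48.
Lucia is living and takes 1/48.
Graciela is living and takes 1/48.
Alonso is living and takes 1/16.
Fernando predeceased; the 1/4 allotted to Fernando's branch passes to Fernando's issue by representation.
Ximena is the sole taker at this level and receives the full 1/4.
Catalina predeceased; the 1/4 allotted to Catalina's branch passes to Catalina's issue by representation.
The 1/4 is divided into 2 equal shares of 1/8 among Valentina, Diego.
Valentina is living and takes 1/8.
Diego predeceased; the 1/8 allotted to Diego's branch passes to Diego's issue by representation.
Ines is the sole taker at this level and receives the full 1/8.
Beatriz is living and takes 1/4.

Alonso 1/16; Beatriz 1/4; Elena 1/48; Graciela 1/48; Ines 1/8; Lucia 1/48; Nieves 1/16; Pilar 1/16; Valentina 1/8; Ximena 1/4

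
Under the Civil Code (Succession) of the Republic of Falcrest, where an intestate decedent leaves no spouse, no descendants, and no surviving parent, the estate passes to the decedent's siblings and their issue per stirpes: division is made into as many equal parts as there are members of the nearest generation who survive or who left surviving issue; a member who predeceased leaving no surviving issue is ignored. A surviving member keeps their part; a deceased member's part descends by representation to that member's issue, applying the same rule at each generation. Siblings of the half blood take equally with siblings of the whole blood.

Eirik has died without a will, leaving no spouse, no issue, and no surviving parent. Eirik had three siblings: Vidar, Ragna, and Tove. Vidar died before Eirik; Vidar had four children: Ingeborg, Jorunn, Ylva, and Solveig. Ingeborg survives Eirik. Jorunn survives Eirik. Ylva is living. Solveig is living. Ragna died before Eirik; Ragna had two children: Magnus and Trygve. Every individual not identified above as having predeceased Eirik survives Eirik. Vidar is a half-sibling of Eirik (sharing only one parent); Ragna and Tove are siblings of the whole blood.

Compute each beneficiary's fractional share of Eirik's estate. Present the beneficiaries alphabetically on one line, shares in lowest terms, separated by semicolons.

Ingeborg 1/12; Jorunn 1/12; Magnus 1/6; Solveig 1/12; Tove 1/3; Trygve 1/6; Ylva 1/12

No spouse, descendants, or parent survives, so the estate passes to Eirik's siblings per stirpes.
Half-blood and whole-blood siblings take equally under the stated rule.
The estate is divided into 3 equal shares of 1/3 among Vidar, Ragna, Tove.
Vidar predeceased; the 1/3 allotted to Vidar's branch passes to Vidar's issue by representation.
The 1/3 is divided into 4 equal shares of 1/12 among Ingeborg, Jorunn, Ylva, Solveig.
Ingeborg is living and takes 1/12.
Jorunn is living and takes 1/12.
Ylva is living and takes 1/12.
Solveig is living and takes 1/12.
Ragna predeceased; the 1/3 allotted to Ragna's branch passes to Ragna's issue by representation.
The 1/3 is divided into 2 equal shares of 1/6 among Magnus, Trygve.
Magnus is living and takes 1/6.
Trygve is living and takes 1/6.
Tove is living and takes 1/3.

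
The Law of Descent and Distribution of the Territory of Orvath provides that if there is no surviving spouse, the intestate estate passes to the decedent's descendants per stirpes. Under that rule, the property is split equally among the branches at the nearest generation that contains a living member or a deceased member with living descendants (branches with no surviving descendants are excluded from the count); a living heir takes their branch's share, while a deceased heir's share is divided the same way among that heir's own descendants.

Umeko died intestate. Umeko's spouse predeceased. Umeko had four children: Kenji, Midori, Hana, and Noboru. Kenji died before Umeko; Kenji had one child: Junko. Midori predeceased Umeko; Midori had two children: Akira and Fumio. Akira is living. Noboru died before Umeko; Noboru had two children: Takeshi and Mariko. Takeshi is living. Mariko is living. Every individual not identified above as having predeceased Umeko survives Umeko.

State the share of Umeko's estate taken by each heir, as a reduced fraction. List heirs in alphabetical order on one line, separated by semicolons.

There is no surviving spouse, so the entire estate passes to Umeko's descendants per stirpes.
The estate is divided into 4 equal shares of 1/4 among Kenji, Midori, Hana, Noboru.
Kenji predeceased; the 1/4 allotted to Kenji's branch passes to Kenji's issue by representation.
Junko is the sole taker at this level and receives the full 1/4.
Midori predeceased; the 1/4 allotted to Midori's branch passes to Midori's issue by representation.
The 1/4 is divided into 2 equal shares of 1/8 among Akira, Fumio.
Akira is living and takes 1/8.
Fumio is living and takes 1/8.
Hana is living and takes 1/4.
Noboru predeceased; the 1/4 allotted to Noboru's branch passes to Noboru's issue by representation.
The 1/4 is divided into 2 equal shares of 1/8 among Takeshi, Mariko.
Takeshi is living and takes 1/8.
Mariko is living and takes 1/8.

Akira 1/8; Fumio 1/8; Hana 1/4; Junko 1/4; Mariko 1/8; Takeshi 1/8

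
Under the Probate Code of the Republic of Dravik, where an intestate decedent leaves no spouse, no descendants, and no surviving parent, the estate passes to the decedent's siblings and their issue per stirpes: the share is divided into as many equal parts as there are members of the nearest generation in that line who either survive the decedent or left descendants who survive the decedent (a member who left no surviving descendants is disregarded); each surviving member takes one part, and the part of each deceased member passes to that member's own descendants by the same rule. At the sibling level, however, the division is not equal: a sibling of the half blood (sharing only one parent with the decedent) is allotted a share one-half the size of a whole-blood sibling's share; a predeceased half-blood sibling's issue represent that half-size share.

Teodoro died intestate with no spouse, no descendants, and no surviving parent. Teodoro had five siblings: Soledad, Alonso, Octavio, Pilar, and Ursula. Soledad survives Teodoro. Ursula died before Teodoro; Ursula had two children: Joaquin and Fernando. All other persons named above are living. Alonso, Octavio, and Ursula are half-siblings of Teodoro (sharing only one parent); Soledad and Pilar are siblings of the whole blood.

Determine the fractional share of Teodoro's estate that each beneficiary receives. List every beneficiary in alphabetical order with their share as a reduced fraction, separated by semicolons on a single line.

Alonso 1/7; Fernando 1/14; Joaquin 1/14; Octavio 1/7; Pilar 2/7; Soledad 2/7

No spouse, descendants, or parent survives, so the estate passes to Teodoro's siblings per stirpes.
Half-blood siblings count for one-half the weight of whole-blood siblings at the initial division.
Dividing 1 in proportion to weights (total weight 7/2): Soledad (weight 1) → 2/7; Alonso (weight 1/2) → 1/7; Octavio (weight 1/2) → 1/7; Pilar (weight 1) → 2/7; Ursula (weight 1/2) → 1/7.
Soledad is living and takes 2/7.
Alonso is living and takes 1/7.
Octavio is living and takes 1/7.
Pilar is living and takes 2/7.
Ursula predeceased; the 1/7 allotted to Ursula's branch passes to Ursula's issue by representation.
The 1/7 is divided into 2 equal shares of 1/14 among Joaquin, Fernando.
Joaquin is living and takes 1/14.
Fernando is living and takes 1/14.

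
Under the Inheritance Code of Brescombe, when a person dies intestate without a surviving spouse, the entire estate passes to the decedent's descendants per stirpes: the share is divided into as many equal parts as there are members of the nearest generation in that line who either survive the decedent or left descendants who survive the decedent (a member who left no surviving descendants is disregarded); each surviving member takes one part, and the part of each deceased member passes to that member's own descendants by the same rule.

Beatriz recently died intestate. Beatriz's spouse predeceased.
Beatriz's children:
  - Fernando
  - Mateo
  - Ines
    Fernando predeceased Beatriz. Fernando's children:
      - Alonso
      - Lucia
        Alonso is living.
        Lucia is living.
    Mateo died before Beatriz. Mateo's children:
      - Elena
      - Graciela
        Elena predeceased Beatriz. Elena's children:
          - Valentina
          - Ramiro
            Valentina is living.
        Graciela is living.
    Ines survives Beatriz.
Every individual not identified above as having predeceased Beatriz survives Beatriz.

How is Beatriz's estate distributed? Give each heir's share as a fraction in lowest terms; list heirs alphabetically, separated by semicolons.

There is no surviving spouse, so the entire estate passes to Beatriz's descendants per stirpes.
The estate is divided into 3 equal shares of 1/3 among Fernando, Mateo, Ines.
Fernando predeceased; the 1/3 allotted to Fernando's branch passes to Fernando's issue by representation.
The 1/3 is divided into 2 equal shares of 1/6 among Alonso, Lucia.
Alonso is living and takes 1/6.
Lucia is living and takes 1/6.
Mateo predeceased; the 1/3 allotted to Mateo's branch passes to Mateo's issue by representation.
The 1/3 is divided into 2 equal shares of 1/6 among Elena, Graciela.
Elena predeceased; the 1/6 allotted to Elena's branch passes to Elena's issue by representation.
The 1/6 is divided into 2 equal shares of 1/12 among Valentina, Ramiro.
Valentina is living and takes 1/12.
Ramiro is living and takes 1/12.
Graciela is living and takes 1/6.
Ines is living and takes 1/3.

Alonso 1/6; Graciela 1/6; Ines 1/3; Lucia 1/6; Ramiro 1/12; Valentina 1/12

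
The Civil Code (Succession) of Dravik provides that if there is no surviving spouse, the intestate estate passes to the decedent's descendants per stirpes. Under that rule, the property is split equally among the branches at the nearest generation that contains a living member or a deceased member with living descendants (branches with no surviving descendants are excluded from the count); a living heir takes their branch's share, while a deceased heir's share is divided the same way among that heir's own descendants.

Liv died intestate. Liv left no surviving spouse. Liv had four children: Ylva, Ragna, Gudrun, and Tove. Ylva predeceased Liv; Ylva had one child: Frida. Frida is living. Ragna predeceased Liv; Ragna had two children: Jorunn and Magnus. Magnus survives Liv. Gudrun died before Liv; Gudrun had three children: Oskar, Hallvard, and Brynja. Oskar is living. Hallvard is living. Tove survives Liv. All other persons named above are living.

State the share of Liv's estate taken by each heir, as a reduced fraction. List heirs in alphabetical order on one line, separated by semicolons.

Brynja 1/12; Frida 1/4; Hallvard 1/12; Jorunn 1/8; Magnus 1/8; Oskar 1/12; Tove 1/4

There is no surviving spouse, so the entire estate passes to Liv's descendants per stirpes.
The estate is divided into 4 equal shares of 1/4 among Ylva, Ragna, Gudrun, Tove.
Ylva predeceased; the 1/4 allotted to Ylva's branch passes to Ylva's issue by representation.
Frida is the sole taker at this level and receives the full 1/4.
Ragna predeceased; the 1/4 allotted to Ragna's branch passes to Ragna's issue by representation.
The 1/4 is divided into 2 equal shares of 1/8 among Jorunn, Magnus.
Jorunn is living and takes 1/8.
Magnus is living and takes 1/8.
Gudrun predeceased; the 1/4 allotted to Gudrun's branch passes to Gudrun's issue by representation.
The 1/4 is divided into 3 equal shares of 1/12 among Oskar, Hallvard, Brynja.
Oskar is living and takes 1/12.
Hallvard is living and takes 1/12.
Brynja is living and takes 1/12.
Tove is living and takes 1/4.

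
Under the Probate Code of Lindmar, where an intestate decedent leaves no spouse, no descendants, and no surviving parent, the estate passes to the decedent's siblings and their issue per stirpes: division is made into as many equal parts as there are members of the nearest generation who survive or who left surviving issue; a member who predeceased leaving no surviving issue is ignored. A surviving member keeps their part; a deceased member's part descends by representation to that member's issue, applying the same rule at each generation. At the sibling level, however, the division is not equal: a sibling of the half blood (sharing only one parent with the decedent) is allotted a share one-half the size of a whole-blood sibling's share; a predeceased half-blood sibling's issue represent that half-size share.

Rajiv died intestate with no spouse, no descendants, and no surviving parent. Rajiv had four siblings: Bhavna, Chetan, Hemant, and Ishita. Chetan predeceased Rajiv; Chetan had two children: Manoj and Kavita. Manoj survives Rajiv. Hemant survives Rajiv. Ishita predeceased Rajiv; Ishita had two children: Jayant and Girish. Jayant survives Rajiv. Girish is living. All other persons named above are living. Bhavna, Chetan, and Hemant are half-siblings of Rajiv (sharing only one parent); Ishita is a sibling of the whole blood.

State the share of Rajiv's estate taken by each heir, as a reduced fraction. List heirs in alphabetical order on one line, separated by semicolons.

Bhavna 1/5; Girish 1/5; Hemant 1/5; Jayant 1/5; Kavita 1/10; Manoj 1/10

No spouse, descendants, or parent survives, so the estate passes to Rajiv's siblings per stirpes.
Half-blood siblings count for one-half the weight of whole-blood siblings at the initial division.
Dividing 1 in proportion to weights (total weight 5/2): Bhavna (weight 1/2) → 1/5; Chetan (weight 1/2) → 1/5; Hemant (weight 1/2) → 1/5; Ishita (weight 1) → 2/5.
Bhavna is living and takes 1/5.
Chetan predeceased; the 1/5 allotted to Chetan's branch passes to Chetan's issue by representation.
The 1/5 is divided into 2 equal shares of 1/10 among Manoj, Kavita.
Manoj is living and takes 1/10.
Kavita is living and takes 1/10.
Hemant is living and takes 1/5.
Ishita predeceased; the 2/5 allotted to Ishita's branch passes to Ishita's issue by representation.
The 2/5 is divided into 2 equal shares of 1/5 among Jayant, Girish.
Jayant is living and takes 1/5.
Girish is living and takes 1/5.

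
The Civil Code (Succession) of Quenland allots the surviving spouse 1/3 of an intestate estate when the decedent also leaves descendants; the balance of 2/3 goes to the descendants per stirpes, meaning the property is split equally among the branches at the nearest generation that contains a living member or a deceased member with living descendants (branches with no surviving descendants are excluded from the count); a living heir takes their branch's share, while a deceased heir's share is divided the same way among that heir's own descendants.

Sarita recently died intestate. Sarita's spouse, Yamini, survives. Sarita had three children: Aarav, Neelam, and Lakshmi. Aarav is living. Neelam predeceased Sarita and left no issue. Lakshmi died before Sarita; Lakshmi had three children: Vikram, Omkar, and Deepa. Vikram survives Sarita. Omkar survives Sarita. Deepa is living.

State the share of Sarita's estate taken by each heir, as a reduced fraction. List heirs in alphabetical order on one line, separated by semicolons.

Aarav 1/3; Deepa 1/9; Omkar 1/9; Vikram 1/9; Yamini 1/3

Yamini, as surviving spouse, takes 1/3.
The remaining 2/3 passes to Sarita's descendants per stirpes.
Neelam left no surviving issue, so that branch lapses and is disregarded.
The 2/3 is divided into 2 equal shares of 1/3 among Aarav, Lakshmi.
Aarav is living and takes 1/3.
Lakshmi predeceased; the 1/3 allotted to Lakshmi's branch passes to Lakshmi's issue by representation.
The 1/3 is divided into 3 equal shares of 1/9 among Vikram, Omkar, Deepa.
Vikram is living and takes 1/9.
Omkar is living and takes 1/9.
Deepa is living and takes 1/9.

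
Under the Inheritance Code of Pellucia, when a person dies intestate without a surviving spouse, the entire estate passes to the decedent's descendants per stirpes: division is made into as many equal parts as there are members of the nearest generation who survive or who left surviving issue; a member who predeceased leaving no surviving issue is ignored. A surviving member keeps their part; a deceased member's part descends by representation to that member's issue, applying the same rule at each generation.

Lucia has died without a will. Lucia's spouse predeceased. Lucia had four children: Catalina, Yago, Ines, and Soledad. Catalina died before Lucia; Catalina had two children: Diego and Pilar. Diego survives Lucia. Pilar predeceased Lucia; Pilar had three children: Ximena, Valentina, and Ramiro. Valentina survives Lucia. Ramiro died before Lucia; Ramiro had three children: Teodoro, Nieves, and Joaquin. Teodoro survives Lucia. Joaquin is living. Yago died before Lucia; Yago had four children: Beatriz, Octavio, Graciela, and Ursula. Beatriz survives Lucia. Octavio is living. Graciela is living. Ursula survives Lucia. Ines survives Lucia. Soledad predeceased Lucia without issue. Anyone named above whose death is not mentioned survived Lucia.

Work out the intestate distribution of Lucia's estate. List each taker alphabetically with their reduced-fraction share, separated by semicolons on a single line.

Beatriz 1/12; Diego 1/6; Graciela 1/12; Ines 1/3; Joaquin 1/54; Nieves 1/54; Octavio 1/12; Teodoro 1/54; Ursula 1/12; Valentina 1/18; Ximena 1/18

There is no surviving spouse, so the entire estate passes to Lucia's descendants per stirpes.
Soledad left no surviving issue, so that branch lapses and is disregarded.
The estate is divided into 3 equal shares of 1/3 among Catalina, Yago, Ines.
Catalina predeceased; the 1/3 allotted to Catalina's branch passes to Catalina's issue by representation.
The 1/3 is divided into 2 equal shares of 1/6 among Diego, Pilar.
Diego is living and takes 1/6.
Pilar predeceased; the 1/6 allotted to Pilar's branch passes to Pilar's issue by representation.
The 1/6 is divided into 3 equal shares of 1/18 among Ximena, Valentina, Ramiro.
Ximena is living and takes 1/18.
Valentina is living and takes 1/18.
Ramiro predeceased; the 1/18 allotted to Ramiro's branch passes to Ramiro's issue by representation.
The 1/18 is divided into 3 equal shares of 1/54 among Teodoro, Nieves, Joaquin.
Teodoro is living and takes 1/54.
Nieves is living and takes 1/54.
Joaquin is living and takes 1/54.
Yago predeceased; the 1/3 allotted to Yago's branch passes to Yago's issue by representation.
The 1/3 is divided into 4 equal shares of 1/12 among Beatriz, Octavio, Graciela, Ursula.
Beatriz is living and takes 1/12.
Octavio is living and takes 1/12.
Graciela is living and takes 1/12.
Ursula is living and takes 1/12.
Ines is living and takes 1/3.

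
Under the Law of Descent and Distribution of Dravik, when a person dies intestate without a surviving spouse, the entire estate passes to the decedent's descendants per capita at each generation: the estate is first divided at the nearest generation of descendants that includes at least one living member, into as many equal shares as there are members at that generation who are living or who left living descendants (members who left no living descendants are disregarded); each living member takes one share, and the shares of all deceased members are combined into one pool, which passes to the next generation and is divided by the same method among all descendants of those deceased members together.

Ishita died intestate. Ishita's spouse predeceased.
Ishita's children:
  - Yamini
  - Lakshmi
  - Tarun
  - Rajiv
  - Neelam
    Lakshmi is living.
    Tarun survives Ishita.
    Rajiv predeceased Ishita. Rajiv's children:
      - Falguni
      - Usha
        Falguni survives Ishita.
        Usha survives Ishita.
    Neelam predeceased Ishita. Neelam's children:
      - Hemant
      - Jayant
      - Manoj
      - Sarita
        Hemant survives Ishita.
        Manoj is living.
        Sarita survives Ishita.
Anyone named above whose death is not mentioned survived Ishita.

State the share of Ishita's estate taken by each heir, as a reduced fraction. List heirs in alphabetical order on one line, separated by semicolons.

Falguni 1/15; Hemant 1/15; Jayant 1/15; Lakshmi 1/5; Manoj 1/15; Sarita 1/15; Tarun 1/5; Usha 1/15; Yamini 1/5

There is no surviving spouse, so the entire estate passes to Ishita's descendants per capita at each generation.
At generation 1 (Yamini, Lakshmi, Tarun, Rajiv, Neelam) there are 5 shares of (1)/5 = 1/5 each.
Living: Yamini, Lakshmi, and Tarun — each takes 1/5.
Deceased: Rajiv and Neelam. Their combined 2/5 is pooled and carried to generation 2.
At generation 2 (Falguni, Usha, Hemant, Jayant, Manoj, Sarita) there are 6 shares of (2/5)/6 = 1/15 each.
Living: Falguni, Usha, Hemant, Jayant, Manoj, and Sarita — each takes 1/15.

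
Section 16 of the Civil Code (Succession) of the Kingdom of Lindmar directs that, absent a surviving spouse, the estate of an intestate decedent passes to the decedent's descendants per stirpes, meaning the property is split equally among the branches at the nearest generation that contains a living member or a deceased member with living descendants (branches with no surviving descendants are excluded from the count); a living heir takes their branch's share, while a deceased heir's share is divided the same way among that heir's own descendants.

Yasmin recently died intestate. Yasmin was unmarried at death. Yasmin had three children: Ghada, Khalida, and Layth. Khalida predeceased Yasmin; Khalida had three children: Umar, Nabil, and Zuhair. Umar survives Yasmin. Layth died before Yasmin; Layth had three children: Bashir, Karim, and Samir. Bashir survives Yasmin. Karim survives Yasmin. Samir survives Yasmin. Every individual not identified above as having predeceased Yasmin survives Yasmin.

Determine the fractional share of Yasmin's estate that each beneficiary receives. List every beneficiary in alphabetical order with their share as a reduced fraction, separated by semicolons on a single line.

Bashir 1/9; Ghada 1/3; Karim 1/9; Nabil 1/9; Samir 1/9; Umar 1/9; Zuhair 1/9

There is no surviving spouse, so the entire estate passes to Yasmin's descendants per stirpes.
The estate is divided into 3 equal shares of 1/3 among Ghada, Khalida, Layth.
Ghada is living and takes 1/3.
Khalida predeceased; the 1/3 allotted to Khalida's branch passes to Khalida's issue by representation.
The 1/3 is divided into 3 equal shares of 1/9 among Umar, Nabil, Zuhair.
Umar is living and takes 1/9.
Nabil is living and takes 1/9.
Zuhair is living and takes 1/9.
Layth predeceased; the 1/3 allotted to Layth's branch passes to Layth's issue by representation.
The 1/3 is divided into 3 equal shares of 1/9 among Bashir, Karim, Samir.
Bashir is living and takes 1/9.
Karim is living and takes 1/9.
Samir is living and takes 1/9.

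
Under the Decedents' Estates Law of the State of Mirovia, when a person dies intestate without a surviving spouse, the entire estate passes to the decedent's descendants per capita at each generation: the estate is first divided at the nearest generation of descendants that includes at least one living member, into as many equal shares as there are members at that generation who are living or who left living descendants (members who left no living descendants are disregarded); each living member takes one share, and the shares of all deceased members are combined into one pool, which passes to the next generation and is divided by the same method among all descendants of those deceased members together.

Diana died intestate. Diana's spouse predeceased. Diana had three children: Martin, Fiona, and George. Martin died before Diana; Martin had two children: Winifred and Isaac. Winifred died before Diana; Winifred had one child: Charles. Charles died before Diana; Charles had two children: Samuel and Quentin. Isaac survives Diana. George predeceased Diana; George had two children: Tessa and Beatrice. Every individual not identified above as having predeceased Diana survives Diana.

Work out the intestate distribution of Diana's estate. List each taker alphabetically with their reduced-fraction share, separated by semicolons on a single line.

There is no surviving spouse, so the entire estate passes to Diana's descendants per capita at each generation.
At generation 1 (Martin, Fiona, George) there are 3 shares of (1)/3 = 1/3 each.
Living: Fiona — each takes 1/3.
Deceased: Martin and George. Their combined 2/3 is pooled and carried to generation 2.
At generation 2 (Winifred, Isaac, Tessa, Beatrice) there are 4 shares of (2/3)/4 = 1/6 each.
Living: Isaac, Tessa, and Beatrice — each takes 1/6.
Deceased: Winifred. That 1/6 share is carried to generation 3.
At generation 3 (Charles) there are 1 shares of (1/6)/1 = 1/6 each.
Deceased: Charles. That 1/6 share is carried to generation 4.
At generation 4 (Samuel, Quentin) there are 2 shares of (1/6)/2 = 1/12 each.
Living: Samuel and Quentin — each takes 1/12.

Beatrice 1/6; Fiona 1/3; Isaac 1/6; Quentin 1/12; Samuel 1/12; Tessa 1/6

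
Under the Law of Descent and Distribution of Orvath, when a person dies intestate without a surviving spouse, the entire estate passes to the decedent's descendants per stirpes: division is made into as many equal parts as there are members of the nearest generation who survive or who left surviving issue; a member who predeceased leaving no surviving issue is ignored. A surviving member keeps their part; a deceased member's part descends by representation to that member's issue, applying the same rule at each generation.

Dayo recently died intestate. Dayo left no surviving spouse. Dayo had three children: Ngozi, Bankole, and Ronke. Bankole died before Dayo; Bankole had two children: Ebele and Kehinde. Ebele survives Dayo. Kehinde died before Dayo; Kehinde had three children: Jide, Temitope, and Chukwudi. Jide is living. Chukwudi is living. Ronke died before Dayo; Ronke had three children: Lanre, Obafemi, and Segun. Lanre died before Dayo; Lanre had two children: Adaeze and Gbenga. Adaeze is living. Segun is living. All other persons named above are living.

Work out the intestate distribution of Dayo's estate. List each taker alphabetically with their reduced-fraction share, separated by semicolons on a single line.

There is no surviving spouse, so the entire estate passes to Dayo's descendants per stirpes.
The estate is divided into 3 equal shares of 1/3 among Ngozi, Bankole, Ronke.
Ngozi is living and takes 1/3.
Bankole predeceased; the 1/3 allotted to Bankole's branch passes to Bankole's issue by representation.
The 1/3 is divided into 2 equal shares of 1/6 among Ebele, Kehinde.
Ebele is living and takes 1/6.
Kehinde predeceased; the 1/6 allotted to Kehinde's branch passes to Kehinde's issue by representation.
The 1/6 is divided into 3 equal shares of 1/18 among Jide, Temitope, Chukwudi.
Jide is living and takes 1/18.
Temitope is living and takes 1/18.
Chukwudi is living and takes 1/18.
Ronke predeceased; the 1/3 allotted to Ronke's branch passes to Ronke's issue by representation.
The 1/3 is divided into 3 equal shares of 1/9 among Lanre, Obafemi, Segun.
Lanre predeceased; the 1/9 allotted to Lanre's branch passes to Lanre's issue by representation.
The 1/9 is divided into 2 equal shares of 1/18 among Adaeze, Gbenga.
Adaeze is living and takes 1/18.
Gbenga is living and takes 1/18.
Obafemi is living and takes 1/9.
Segun is living and takes 1/9.

Adaeze 1/18; Chukwudi 1/18; Ebele 1/6; Gbenga 1/18; Jide 1/18; Ngozi 1/3; Obafemi 1/9; Segun 1/9; Temitope 1/18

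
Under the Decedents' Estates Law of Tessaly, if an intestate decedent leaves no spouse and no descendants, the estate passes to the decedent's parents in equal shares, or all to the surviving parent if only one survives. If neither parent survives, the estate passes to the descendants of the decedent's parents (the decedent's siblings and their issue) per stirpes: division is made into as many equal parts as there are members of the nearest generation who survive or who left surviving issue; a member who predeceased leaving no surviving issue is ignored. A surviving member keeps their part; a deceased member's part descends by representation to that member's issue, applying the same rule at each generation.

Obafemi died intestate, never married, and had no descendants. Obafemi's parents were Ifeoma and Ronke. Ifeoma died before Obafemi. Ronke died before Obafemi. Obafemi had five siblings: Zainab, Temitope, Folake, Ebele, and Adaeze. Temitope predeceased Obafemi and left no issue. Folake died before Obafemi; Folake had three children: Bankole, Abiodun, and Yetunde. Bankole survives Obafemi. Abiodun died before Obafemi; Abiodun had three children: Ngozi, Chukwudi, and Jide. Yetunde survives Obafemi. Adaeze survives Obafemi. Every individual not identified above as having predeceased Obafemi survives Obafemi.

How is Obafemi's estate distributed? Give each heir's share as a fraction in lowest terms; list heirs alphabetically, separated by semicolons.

Neither parent survives and there are no descendants, so the estate passes to Obafemi's siblings and their issue per stirpes.
Temitope left no surviving issue, so that branch lapses and is disregarded.
The estate is divided into 4 equal shares of 1/4 among Zainab, Folake, Ebele, Adaeze.
Zainab is living and takes 1/4.
Folake predeceased; the 1/4 allotted to Folake's branch passes to Folake's issue by representation.
The 1/4 is divided into 3 equal shares of 1/12 among Bankole, Abiodun, Yetunde.
Bankole is living and takes 1/12.
Abiodun predeceased; the 1/12 allotted to Abiodun's branch passes to Abiodun's issue by representation.
The 1/12 is divided into 3 equal shares of 1/36 among Ngozi, Chukwudi, Jide.
Ngozi is living and takes 1/36.
Chukwudi is living and takes 1/36.
Jide is living and takes 1/36.
Yetunde is living and takes 1/12.
Ebele is living and takes 1/4.
Adaeze is living and takes 1/4.

Adaeze 1/4; Bankole 1/12; Chukwudi 1/36; Ebele 1/4; Jide 1/36; Ngozi 1/36; Yetunde 1/12; Zainab 1/4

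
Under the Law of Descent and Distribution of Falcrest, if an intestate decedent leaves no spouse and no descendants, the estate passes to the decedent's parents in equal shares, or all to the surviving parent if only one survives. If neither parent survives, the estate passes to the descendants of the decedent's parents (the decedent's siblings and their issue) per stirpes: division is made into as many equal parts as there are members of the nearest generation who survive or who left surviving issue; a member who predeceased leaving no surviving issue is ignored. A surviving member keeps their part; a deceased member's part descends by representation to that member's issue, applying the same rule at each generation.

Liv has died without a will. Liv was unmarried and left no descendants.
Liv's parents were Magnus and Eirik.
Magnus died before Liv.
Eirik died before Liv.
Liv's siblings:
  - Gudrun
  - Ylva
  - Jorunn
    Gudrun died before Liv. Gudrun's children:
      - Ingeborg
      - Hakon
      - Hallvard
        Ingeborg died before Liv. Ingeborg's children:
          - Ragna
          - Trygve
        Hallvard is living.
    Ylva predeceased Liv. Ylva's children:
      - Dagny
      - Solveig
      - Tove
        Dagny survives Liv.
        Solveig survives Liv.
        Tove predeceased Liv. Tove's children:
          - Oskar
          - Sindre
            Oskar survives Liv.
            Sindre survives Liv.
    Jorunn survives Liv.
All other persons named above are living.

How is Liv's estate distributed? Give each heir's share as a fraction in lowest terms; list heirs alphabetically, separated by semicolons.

Neither parent survives and there are no descendants, so the estate passes to Liv's siblings and their issue per stirpes.
The estate is divided into 3 equal shares of 1/3 among Gudrun, Ylva, Jorunn.
Gudrun predeceased; the 1/3 allotted to Gudrun's branch passes to Gudrun's issue by representation.
The 1/3 is divided into 3 equal shares of 1/9 among Ingeborg, Hakon, Hallvard.
Ingeborg predeceased; the 1/9 allotted to Ingeborg's branch passes to Ingeborg's issue by representation.
The 1/9 is divided into 2 equal shares of 1/18 among Ragna, Trygve.
Ragna is living and takes 1/18.
Trygve is living and takes 1/18.
Hakon is living and takes 1/9.
Hallvard is living and takes 1/9.
Ylva predeceased; the 1/3 allotted to Ylva's branch passes to Ylva's issue by representation.
The 1/3 is divided into 3 equal shares of 1/9 among Dagny, Solveig, Tove.
Dagny is living and takes 1/9.
Solveig is living and takes 1/9.
Tove predeceased; the 1/9 allotted to Tove's branch passes to Tove's issue by representation.
The 1/9 is divided into 2 equal shares of 1/18 among Oskar, Sindre.
Oskar is living and takes 1/18.
Sindre is living and takes 1/18.
Jorunn is living and takes 1/3.

Dagny 1/9; Hakon 1/9; Hallvard 1/9; Jorunn 1/3; Oskar 1/18; Ragna 1/18; Sindre 1/18; Solveig 1/9; Trygve 1/18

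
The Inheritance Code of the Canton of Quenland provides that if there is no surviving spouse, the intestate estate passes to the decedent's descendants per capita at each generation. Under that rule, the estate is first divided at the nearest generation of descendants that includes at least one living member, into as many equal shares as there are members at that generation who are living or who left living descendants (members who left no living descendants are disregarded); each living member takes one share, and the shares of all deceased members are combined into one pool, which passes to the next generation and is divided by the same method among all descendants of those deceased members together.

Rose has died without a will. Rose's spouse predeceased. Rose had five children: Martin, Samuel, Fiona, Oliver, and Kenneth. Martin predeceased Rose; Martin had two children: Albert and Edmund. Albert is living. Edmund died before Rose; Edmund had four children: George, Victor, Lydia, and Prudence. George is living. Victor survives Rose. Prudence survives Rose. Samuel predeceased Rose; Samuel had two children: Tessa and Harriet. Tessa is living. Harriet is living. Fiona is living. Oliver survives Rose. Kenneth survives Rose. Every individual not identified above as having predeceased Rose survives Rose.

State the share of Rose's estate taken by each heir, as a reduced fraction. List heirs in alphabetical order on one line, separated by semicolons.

There is no surviving spouse, so the entire estate passes to Rose's descendants per capita at each generation.
At generation 1 (Martin, Samuel, Fiona, Oliver, Kenneth) there are 5 shares of (1)/5 = 1/5 each.
Living: Fiona, Oliver, and Kenneth — each takes 1/5.
Deceased: Martin and Samuel. Their combined 2/5 is pooled and carried to generation 2.
At generation 2 (Albert, Edmund, Tessa, Harriet) there are 4 shares of (2/5)/4 = 1/10 each.
Living: Albert, Tessa, and Harriet — each takes 1/10.
Deceased: Edmund. That 1/10 share is carried to generation 3.
At generation 3 (George, Victor, Lydia, Prudence) there are 4 shares of (1/10)/4 = 1/40 each.
Living: George, Victor, Lydia, and Prudence — each takes 1/40.

Albert 1/10; Fiona 1/5; George 1/40; Harriet 1/10; Kenneth 1/5; Lydia 1/40; Oliver 1/5; Prudence 1/40; Tessa 1/10; Victor 1/40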